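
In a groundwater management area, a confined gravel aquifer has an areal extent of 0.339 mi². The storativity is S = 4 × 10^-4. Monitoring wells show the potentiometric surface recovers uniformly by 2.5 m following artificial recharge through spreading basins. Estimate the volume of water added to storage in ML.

A = 0.339 mi² = 8.78 × 10^5 m²
ΔV = S × A × Δh = 4 × 10^-4 × 8.78 × 10^5 m² × 2.5 m = 878 m³
ΔV = 878 m³ = 0.878 ML

ΔV ≈ 0.878 ML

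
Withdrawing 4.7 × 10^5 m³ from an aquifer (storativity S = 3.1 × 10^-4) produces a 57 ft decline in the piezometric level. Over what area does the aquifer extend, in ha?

A ≈ 8730 ha

Δh = 57 ft = 17.37 m
A = ΔV / (S × Δh) = 4.7 × 10^5 / (3.1 × 10^-4 × 17.37) = 8.727 × 10^7 m²
A = 8.727 × 10^7 m² = 8727 ha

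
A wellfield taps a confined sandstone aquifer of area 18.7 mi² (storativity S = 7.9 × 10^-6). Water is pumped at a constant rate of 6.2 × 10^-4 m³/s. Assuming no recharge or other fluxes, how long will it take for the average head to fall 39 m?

t ≈ 279 days

A = 18.7 mi² = 4.843 × 10^7 m²
ΔV = S × A × Δh = 7.9 × 10^-6 × 4.843 × 10^7 × 39 = 14920 m³
Q = 6.2 × 10^-4 m³/s = 53.57 m³/d
t = ΔV / Q = 14920 m³ / 53.57 m³/d = 278.6 d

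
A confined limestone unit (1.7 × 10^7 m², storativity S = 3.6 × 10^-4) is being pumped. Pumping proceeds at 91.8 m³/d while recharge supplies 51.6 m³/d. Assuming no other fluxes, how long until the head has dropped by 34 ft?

Δh = 34 ft = 10.36 m
ΔV = S × A × Δh = 3.6 × 10^-4 × 1.7 × 10^7 × 10.36 = 63420 m³
Net withdrawal = 91.8 − 51.6 = 40.2 m³/d
t = ΔV / Q = 63420 m³ / 40.2 m³/d = 1578 d

t ≈ 1580 days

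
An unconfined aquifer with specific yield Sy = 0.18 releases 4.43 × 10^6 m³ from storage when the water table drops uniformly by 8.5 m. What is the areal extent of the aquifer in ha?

A = ΔV / (Sy × Δh) = 4.43 × 10^6 / (0.18 × 8.5) = 2.895 × 10^6 m²
A = 2.895 × 10^6 m² = 289.5 ha

A ≈ 290 ha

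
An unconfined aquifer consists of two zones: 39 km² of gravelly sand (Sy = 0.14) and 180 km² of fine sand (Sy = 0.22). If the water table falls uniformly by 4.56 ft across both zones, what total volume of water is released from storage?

A₁ = 39 km² = 3.9 × 10^7 m²; A₂ = 180 km² = 1.8 × 10^8 m²
Δh = 4.56 ft = 1.39 m
ΔV₁ = 0.14 × 3.9 × 10^7 × 1.39 = 7.589 × 10^6 m³
ΔV₂ = 0.22 × 1.8 × 10^8 × 1.39 = 5.504 × 10^7 m³
ΔV = ΔV₁ + ΔV₂ = 6.263 × 10^7 m³

ΔV ≈ 6.26 × 10^7 m³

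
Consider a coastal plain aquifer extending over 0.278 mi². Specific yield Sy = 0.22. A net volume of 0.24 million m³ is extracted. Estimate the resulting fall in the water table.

Δh ≈ 1.52 m

A = 0.278 mi² = 7.2 × 10^5 m²
ΔV = 0.24 million m³ = 2.4 × 10^5 m³
Δh = ΔV / (Sy × A) = 2.4 × 10^5 m³ / (0.22 × 7.2 × 10^5 m²) = 1.515 m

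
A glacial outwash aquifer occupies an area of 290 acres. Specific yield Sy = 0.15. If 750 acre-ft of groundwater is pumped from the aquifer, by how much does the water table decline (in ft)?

Δh ≈ 17.2 ft

A = 290 acres = 1.174 × 10^6 m²
ΔV = 750 acre-ft = 9.251 × 10^5 m³
Δh = ΔV / (Sy × A) = 9.251 × 10^5 m³ / (0.15 × 1.174 × 10^6 m²) = 5.255 m
Δh = 5.255 m = 17.24 ft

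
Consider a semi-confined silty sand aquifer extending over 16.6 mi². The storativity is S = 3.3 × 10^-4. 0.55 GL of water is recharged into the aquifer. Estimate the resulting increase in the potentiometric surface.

Δh ≈ 38.8 m

A = 16.6 mi² = 4.299 × 10^7 m²
ΔV = 0.55 GL = 5.5 × 10^5 m³
Δh = ΔV / (S × A) = 5.5 × 10^5 m³ / (3.3 × 10^-4 × 4.299 × 10^7 m²) = 38.77 m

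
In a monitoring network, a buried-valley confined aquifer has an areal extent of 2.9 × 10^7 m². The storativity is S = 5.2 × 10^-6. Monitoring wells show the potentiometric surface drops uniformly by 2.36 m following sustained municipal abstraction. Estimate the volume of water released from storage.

ΔV = S × A × Δh = 5.2 × 10^-6 × 2.9 × 10^7 m² × 2.36 m = 355.9 m³

ΔV ≈ 356 m³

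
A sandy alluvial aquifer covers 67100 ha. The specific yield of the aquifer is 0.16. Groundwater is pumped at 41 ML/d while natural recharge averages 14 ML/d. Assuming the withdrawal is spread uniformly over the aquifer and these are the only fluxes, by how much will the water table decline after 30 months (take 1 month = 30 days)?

Δh ≈ 0.226 m

A = 67100 ha = 6.71 × 10^8 m²
Net abstraction = 41 − 14 = 27 ML/d
Q_net = 27 ML/d = 27000 m³/d
t = 30 months = 900 d
ΔV = Q × t = 27000 m³/d × 900 d = 2.43 × 10^7 m³
Δh = ΔV / (Sy × A) = 2.43 × 10^7 / (0.16 × 6.71 × 10^8) = 0.2263 m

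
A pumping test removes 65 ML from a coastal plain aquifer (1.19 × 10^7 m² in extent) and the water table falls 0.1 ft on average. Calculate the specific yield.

Sy ≈ 0.18

Δh = 0.1 ft = 0.03048 m
ΔV = 65 ML = 65000 m³
Sy = ΔV / (A × Δh) = 65000 m³ / (1.19 × 10^7 m² × 0.03048 m) = 0.1792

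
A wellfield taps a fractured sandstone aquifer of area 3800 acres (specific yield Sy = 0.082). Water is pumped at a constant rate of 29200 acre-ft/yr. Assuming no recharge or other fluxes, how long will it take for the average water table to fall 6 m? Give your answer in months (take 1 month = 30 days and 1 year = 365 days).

t ≈ 2.56 months

A = 3800 acres = 1.538 × 10^7 m²
ΔV = Sy × A × Δh = 0.082 × 1.538 × 10^7 × 6 = 7.566 × 10^6 m³
Q = 29200 acre-ft/yr = 98680 m³/d
t = ΔV / Q = 7.566 × 10^6 m³ / 98680 m³/d = 76.67 d
t = 76.67 d ≈ 2.556 months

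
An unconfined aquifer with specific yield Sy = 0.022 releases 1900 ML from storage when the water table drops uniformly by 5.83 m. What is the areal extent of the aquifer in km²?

A ≈ 14.8 km²

ΔV = 1900 ML = 1.9 × 10^6 m³
A = ΔV / (Sy × Δh) = 1.9 × 10^6 / (0.022 × 5.83) = 1.481 × 10^7 m²
A = 1.481 × 10^7 m² = 14.81 km²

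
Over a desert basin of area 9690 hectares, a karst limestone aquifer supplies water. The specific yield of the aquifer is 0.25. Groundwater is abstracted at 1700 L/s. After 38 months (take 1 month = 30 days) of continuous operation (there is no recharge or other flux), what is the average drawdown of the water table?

A = 9690 hectares = 9.69 × 10^7 m²
Q = 1700 L/s = 1.469 × 10^5 m³/d
t = 38 months = 1140 d
ΔV = Q × t = 1.469 × 10^5 m³/d × 1140 d = 1.674 × 10^8 m³
Δh = ΔV / (Sy × A) = 1.674 × 10^8 / (0.25 × 9.69 × 10^7) = 6.912 m

Δh ≈ 6.91 m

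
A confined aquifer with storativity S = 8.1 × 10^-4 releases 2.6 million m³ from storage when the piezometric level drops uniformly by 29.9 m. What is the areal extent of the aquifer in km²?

A ≈ 107 km²

ΔV = 2.6 million m³ = 2.6 × 10^6 m³
A = ΔV / (S × Δh) = 2.6 × 10^6 / (8.1 × 10^-4 × 29.9) = 1.074 × 10^8 m²
A = 1.074 × 10^8 m² = 107.4 km²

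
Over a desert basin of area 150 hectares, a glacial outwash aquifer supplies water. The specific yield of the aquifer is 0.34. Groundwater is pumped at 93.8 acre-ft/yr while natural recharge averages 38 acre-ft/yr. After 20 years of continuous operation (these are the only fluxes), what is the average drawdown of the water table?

Δh ≈ 2.7 m

A = 150 hectares = 1.5 × 10^6 m²
Net abstraction = 93.8 − 38 = 55.8 acre-ft/yr
Q_net = 55.8 acre-ft/yr = 188.6 m³/d
t = 20 years = 7300 d
ΔV = Q × t = 188.6 m³/d × 7300 d = 1.377 × 10^6 m³
Δh = ΔV / (Sy × A) = 1.377 × 10^6 / (0.34 × 1.5 × 10^6) = 2.699 m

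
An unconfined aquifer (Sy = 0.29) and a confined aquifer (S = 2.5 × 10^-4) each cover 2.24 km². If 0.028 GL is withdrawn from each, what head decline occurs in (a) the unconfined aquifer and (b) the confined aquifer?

Δh_u ≈ 0.0431 m; Δh_c ≈ 50 m

A = 2.24 km² = 2.24 × 10^6 m²
ΔV = 0.028 GL = 28000 m³
Unconfined: Δh_u = ΔV/(Sy·A) = 28000/(0.29 × 2.24 × 10^6) = 0.0431 m
Confined: Δh_c = ΔV/(S·A) = 28000/(2.5 × 10^-4 × 2.24 × 10^6) = 50 m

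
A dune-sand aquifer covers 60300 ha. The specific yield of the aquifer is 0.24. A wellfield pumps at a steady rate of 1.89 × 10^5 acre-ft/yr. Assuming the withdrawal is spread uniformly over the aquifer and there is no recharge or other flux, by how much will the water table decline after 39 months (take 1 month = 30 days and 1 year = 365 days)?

A = 60300 ha = 6.03 × 10^8 m²
Q = 1.89 × 10^5 acre-ft/yr = 6.387 × 10^5 m³/d
t = 39 months = 1170 d
ΔV = Q × t = 6.387 × 10^5 m³/d × 1170 d = 7.473 × 10^8 m³
Δh = ΔV / (Sy × A) = 7.473 × 10^8 / (0.24 × 6.03 × 10^8) = 5.164 m

Δh ≈ 5.16 m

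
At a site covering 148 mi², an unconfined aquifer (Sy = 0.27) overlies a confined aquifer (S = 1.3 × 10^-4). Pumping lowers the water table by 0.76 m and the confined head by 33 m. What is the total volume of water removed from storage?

A = 148 mi² = 3.833 × 10^8 m²
Unconfined: ΔV_u = Sy × A × Δh_u = 0.27 × 3.833 × 10^8 × 0.76 = 7.866 × 10^7 m³
Confined: ΔV_c = S × A × Δh_c = 1.3 × 10^-4 × 3.833 × 10^8 × 33 = 1.644 × 10^6 m³
Total ΔV = 7.866 × 10^7 + 1.644 × 10^6 = 8.03 × 10^7 m³

ΔV ≈ 8.03 × 10^7 m³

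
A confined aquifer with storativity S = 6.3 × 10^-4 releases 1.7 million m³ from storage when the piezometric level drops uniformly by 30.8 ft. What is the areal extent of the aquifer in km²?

A ≈ 287 km²

Δh = 30.8 ft = 9.388 m
ΔV = 1.7 million m³ = 1.7 × 10^6 m³
A = ΔV / (S × Δh) = 1.7 × 10^6 / (6.3 × 10^-4 × 9.388) = 2.874 × 10^8 m²
A = 2.874 × 10^8 m² = 287.4 km²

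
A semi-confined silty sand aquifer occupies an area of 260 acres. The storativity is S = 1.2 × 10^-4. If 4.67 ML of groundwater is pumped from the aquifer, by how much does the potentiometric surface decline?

Δh ≈ 37 m

A = 260 acres = 1.052 × 10^6 m²
ΔV = 4.67 ML = 4670 m³
Δh = ΔV / (S × A) = 4670 m³ / (1.2 × 10^-4 × 1.052 × 10^6 m²) = 36.99 m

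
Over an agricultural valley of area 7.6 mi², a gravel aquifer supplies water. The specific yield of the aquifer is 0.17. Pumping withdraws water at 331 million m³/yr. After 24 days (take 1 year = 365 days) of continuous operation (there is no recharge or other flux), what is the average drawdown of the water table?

Δh ≈ 6.5 m

A = 7.6 mi² = 1.968 × 10^7 m²
Q = 331 million m³/yr = 9.068 × 10^5 m³/d
ΔV = Q × t = 9.068 × 10^5 m³/d × 24 d = 2.176 × 10^7 m³
Δh = ΔV / (Sy × A) = 2.176 × 10^7 / (0.17 × 1.968 × 10^7) = 6.504 m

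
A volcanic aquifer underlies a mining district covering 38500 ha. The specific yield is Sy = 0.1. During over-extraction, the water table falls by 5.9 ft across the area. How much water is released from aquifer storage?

A = 38500 ha = 3.85 × 10^8 m²
Δh = 5.9 ft = 1.798 m
ΔV = Sy × A × Δh = 0.1 × 3.85 × 10^8 m² × 1.798 m = 6.924 × 10^7 m³

ΔV ≈ 6.92 × 10^7 m³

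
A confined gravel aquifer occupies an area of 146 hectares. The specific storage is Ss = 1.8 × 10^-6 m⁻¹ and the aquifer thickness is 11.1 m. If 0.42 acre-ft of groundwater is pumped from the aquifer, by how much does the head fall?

S = Ss × b = 1.8 × 10^-6 m⁻¹ × 11.1 m = 1.998 × 10^-5
A = 146 hectares = 1.46 × 10^6 m²
ΔV = 0.42 acre-ft = 518.1 m³
Δh = ΔV / (S × A) = 518.1 m³ / (1.998 × 10^-5 × 1.46 × 10^6 m²) = 17.76 m

Δh ≈ 17.8 m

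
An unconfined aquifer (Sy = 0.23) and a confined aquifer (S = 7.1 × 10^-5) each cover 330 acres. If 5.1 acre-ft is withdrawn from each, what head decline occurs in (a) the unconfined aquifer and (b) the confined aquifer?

A = 330 acres = 1.335 × 10^6 m²
ΔV = 5.1 acre-ft = 6291 m³
Unconfined: Δh_u = ΔV/(Sy·A) = 6291/(0.23 × 1.335 × 10^6) = 0.02048 m
Confined: Δh_c = ΔV/(S·A) = 6291/(7.1 × 10^-5 × 1.335 × 10^6) = 66.35 m

Δh_u ≈ 0.0205 m; Δh_c ≈ 66.3 m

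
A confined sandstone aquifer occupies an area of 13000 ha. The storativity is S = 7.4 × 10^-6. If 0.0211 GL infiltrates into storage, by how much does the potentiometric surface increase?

A = 13000 ha = 1.3 × 10^8 m²
ΔV = 0.0211 GL = 21100 m³
Δh = ΔV / (S × A) = 21100 m³ / (7.4 × 10^-6 × 1.3 × 10^8 m²) = 21.93 m

Δh ≈ 21.9 m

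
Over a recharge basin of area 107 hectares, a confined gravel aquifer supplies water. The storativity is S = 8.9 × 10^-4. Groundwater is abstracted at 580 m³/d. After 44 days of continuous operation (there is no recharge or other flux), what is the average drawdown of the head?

A = 107 hectares = 1.07 × 10^6 m²
ΔV = Q × t = 580 m³/d × 44 d = 25520 m³
Δh = ΔV / (S × A) = 25520 / (8.9 × 10^-4 × 1.07 × 10^6) = 26.8 m

Δh ≈ 26.8 m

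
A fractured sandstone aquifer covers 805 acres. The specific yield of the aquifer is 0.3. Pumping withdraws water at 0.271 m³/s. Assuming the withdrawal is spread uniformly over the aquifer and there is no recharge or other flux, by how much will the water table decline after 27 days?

Δh ≈ 0.647 m

A = 805 acres = 3.258 × 10^6 m²
Q = 0.271 m³/s = 23410 m³/d
ΔV = Q × t = 23410 m³/d × 27 d = 6.322 × 10^5 m³
Δh = ΔV / (Sy × A) = 6.322 × 10^5 / (0.3 × 3.258 × 10^6) = 0.6469 m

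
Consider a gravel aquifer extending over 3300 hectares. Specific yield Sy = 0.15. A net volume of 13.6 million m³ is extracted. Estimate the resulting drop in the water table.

A = 3300 hectares = 3.3 × 10^7 m²
ΔV = 13.6 million m³ = 1.36 × 10^7 m³
Δh = ΔV / (Sy × A) = 1.36 × 10^7 m³ / (0.15 × 3.3 × 10^7 m²) = 2.747 m

Δh ≈ 2.75 m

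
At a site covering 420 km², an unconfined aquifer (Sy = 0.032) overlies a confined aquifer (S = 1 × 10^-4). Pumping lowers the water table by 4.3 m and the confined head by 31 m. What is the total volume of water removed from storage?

ΔV ≈ 5.91 × 10^7 m³

A = 420 km² = 4.2 × 10^8 m²
Unconfined: ΔV_u = Sy × A × Δh_u = 0.032 × 4.2 × 10^8 × 4.3 = 5.779 × 10^7 m³
Confined: ΔV_c = S × A × Δh_c = 1 × 10^-4 × 4.2 × 10^8 × 31 = 1.302 × 10^6 m³
Total ΔV = 5.779 × 10^7 + 1.302 × 10^6 = 5.909 × 10^7 m³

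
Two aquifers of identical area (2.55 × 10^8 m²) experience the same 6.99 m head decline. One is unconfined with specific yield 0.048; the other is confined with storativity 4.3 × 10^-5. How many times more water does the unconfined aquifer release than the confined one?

Unconfined: ΔV_u = Sy × A × Δh = 0.048 × 2.55 × 10^8 × 6.99 = 8.556 × 10^7 m³
Confined: ΔV_c = S × A × Δh = 4.3 × 10^-5 × 2.55 × 10^8 × 6.99 = 76650 m³
Ratio = ΔV_u / ΔV_c = Sy / S = 0.048 / 4.3 × 10^-5 = 1116

ΔV_u / ΔV_c ≈ 1120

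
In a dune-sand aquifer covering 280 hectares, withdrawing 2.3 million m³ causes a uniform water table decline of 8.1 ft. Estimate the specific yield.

Sy ≈ 0.33

A = 280 hectares = 2.8 × 10^6 m²
Δh = 8.1 ft = 2.469 m
ΔV = 2.3 million m³ = 2.3 × 10^6 m³
Sy = ΔV / (A × Δh) = 2.3 × 10^6 m³ / (2.8 × 10^6 m² × 2.469 m) = 0.3327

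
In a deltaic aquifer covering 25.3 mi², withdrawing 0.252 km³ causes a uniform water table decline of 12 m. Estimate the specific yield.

A = 25.3 mi² = 6.553 × 10^7 m²
ΔV = 0.252 km³ = 2.52 × 10^8 m³
Sy = ΔV / (A × Δh) = 2.52 × 10^8 m³ / (6.553 × 10^7 m² × 12 m) = 0.3205

Sy ≈ 0.32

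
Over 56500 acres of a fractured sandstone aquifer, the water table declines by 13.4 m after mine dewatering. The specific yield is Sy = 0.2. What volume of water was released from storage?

A = 56500 acres = 2.286 × 10^8 m²
ΔV = Sy × A × Δh = 0.2 × 2.286 × 10^8 m² × 13.4 m = 6.128 × 10^8 m³

ΔV ≈ 6.13 × 10^8 m³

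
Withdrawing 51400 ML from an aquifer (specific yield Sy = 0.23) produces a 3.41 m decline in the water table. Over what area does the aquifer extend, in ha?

A ≈ 6550 ha

ΔV = 51400 ML = 5.14 × 10^7 m³
A = ΔV / (Sy × Δh) = 5.14 × 10^7 / (0.23 × 3.41) = 6.554 × 10^7 m²
A = 6.554 × 10^7 m² = 6554 ha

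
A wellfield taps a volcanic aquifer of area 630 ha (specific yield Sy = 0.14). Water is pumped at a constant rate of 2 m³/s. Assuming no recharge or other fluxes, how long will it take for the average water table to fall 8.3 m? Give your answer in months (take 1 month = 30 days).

A = 630 ha = 6.3 × 10^6 m²
ΔV = Sy × A × Δh = 0.14 × 6.3 × 10^6 × 8.3 = 7.321 × 10^6 m³
Q = 2 m³/s = 1.728 × 10^5 m³/d
t = ΔV / Q = 7.321 × 10^6 m³ / 1.728 × 10^5 m³/d = 42.36 d
t = 42.36 d ≈ 1.412 months

t ≈ 1.41 months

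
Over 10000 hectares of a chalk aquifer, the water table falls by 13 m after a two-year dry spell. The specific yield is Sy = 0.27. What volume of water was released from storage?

ΔV ≈ 3.51 × 10^8 m³

A = 10000 hectares = 1 × 10^8 m²
ΔV = Sy × A × Δh = 0.27 × 1 × 10^8 m² × 13 m = 3.51 × 10^8 m³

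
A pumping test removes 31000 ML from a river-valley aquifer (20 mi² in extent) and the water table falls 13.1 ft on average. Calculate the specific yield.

A = 20 mi² = 5.18 × 10^7 m²
Δh = 13.1 ft = 3.993 m
ΔV = 31000 ML = 3.1 × 10^7 m³
Sy = ΔV / (A × Δh) = 3.1 × 10^7 m³ / (5.18 × 10^7 m² × 3.993 m) = 0.1499

Sy ≈ 0.15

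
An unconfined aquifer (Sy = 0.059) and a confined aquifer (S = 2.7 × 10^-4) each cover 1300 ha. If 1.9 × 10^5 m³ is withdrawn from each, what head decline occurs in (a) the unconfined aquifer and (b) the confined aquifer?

Δh_u ≈ 0.248 m; Δh_c ≈ 54.1 m

A = 1300 ha = 1.3 × 10^7 m²
Unconfined: Δh_u = ΔV/(Sy·A) = 1.9 × 10^5/(0.059 × 1.3 × 10^7) = 0.2477 m
Confined: Δh_c = ΔV/(S·A) = 1.9 × 10^5/(2.7 × 10^-4 × 1.3 × 10^7) = 54.13 m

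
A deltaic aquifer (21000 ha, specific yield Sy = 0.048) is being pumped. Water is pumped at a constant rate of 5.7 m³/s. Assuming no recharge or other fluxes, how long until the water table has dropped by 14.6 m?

A = 21000 ha = 2.1 × 10^8 m²
ΔV = Sy × A × Δh = 0.048 × 2.1 × 10^8 × 14.6 = 1.472 × 10^8 m³
Q = 5.7 m³/s = 4.925 × 10^5 m³/d
t = ΔV / Q = 1.472 × 10^8 m³ / 4.925 × 10^5 m³/d = 298.8 d

t ≈ 299 days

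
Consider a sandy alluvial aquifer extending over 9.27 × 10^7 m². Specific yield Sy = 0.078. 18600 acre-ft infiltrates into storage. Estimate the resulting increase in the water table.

Δh ≈ 3.17 m

ΔV = 18600 acre-ft = 2.294 × 10^7 m³
Δh = ΔV / (Sy × A) = 2.294 × 10^7 m³ / (0.078 × 9.27 × 10^7 m²) = 3.173 m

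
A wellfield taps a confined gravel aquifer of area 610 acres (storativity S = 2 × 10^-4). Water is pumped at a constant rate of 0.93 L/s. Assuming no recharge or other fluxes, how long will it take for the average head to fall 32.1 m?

t ≈ 197 days

A = 610 acres = 2.469 × 10^6 m²
ΔV = S × A × Δh = 2 × 10^-4 × 2.469 × 10^6 × 32.1 = 15850 m³
Q = 0.93 L/s = 80.35 m³/d
t = ΔV / Q = 15850 m³ / 80.35 m³/d = 197.2 d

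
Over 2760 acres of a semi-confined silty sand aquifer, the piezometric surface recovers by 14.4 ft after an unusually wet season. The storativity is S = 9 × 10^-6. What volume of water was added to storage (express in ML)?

ΔV ≈ 0.441 ML

A = 2760 acres = 1.117 × 10^7 m²
Δh = 14.4 ft = 4.389 m
ΔV = S × A × Δh = 9 × 10^-6 × 1.117 × 10^7 m² × 4.389 m = 441.2 m³
ΔV = 441.2 m³ = 0.4412 ML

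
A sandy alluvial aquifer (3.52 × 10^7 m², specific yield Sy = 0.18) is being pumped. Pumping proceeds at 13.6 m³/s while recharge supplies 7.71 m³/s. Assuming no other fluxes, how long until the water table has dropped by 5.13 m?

t ≈ 63.9 days

ΔV = Sy × A × Δh = 0.18 × 3.52 × 10^7 × 5.13 = 3.25 × 10^7 m³
Net withdrawal = 13.6 − 7.71 = 5.89 m³/s = 5.089 × 10^5 m³/d
t = ΔV / Q = 3.25 × 10^7 m³ / 5.089 × 10^5 m³/d = 63.87 d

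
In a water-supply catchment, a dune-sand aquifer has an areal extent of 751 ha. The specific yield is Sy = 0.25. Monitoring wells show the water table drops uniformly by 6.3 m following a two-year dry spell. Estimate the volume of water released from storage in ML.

A = 751 ha = 7.51 × 10^6 m²
ΔV = Sy × A × Δh = 0.25 × 7.51 × 10^6 m² × 6.3 m = 1.183 × 10^7 m³
ΔV = 1.183 × 10^7 m³ = 11830 ML

ΔV ≈ 11800 ML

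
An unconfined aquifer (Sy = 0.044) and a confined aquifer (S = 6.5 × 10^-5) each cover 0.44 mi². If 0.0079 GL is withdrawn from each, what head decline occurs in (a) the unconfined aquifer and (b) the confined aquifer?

A = 0.44 mi² = 1.14 × 10^6 m²
ΔV = 0.0079 GL = 7900 m³
Unconfined: Δh_u = ΔV/(Sy·A) = 7900/(0.044 × 1.14 × 10^6) = 0.1576 m
Confined: Δh_c = ΔV/(S·A) = 7900/(6.5 × 10^-5 × 1.14 × 10^6) = 106.7 m

Δh_u ≈ 0.158 m; Δh_c ≈ 107 m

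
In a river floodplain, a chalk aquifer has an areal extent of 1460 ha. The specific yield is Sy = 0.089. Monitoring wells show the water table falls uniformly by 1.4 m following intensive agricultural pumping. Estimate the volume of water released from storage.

A = 1460 ha = 1.46 × 10^7 m²
ΔV = Sy × A × Δh = 0.089 × 1.46 × 10^7 m² × 1.4 m = 1.819 × 10^6 m³

ΔV ≈ 1.82 × 10^6 m³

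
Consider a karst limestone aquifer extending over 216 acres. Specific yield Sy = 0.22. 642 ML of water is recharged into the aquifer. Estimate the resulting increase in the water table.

Δh ≈ 3.34 m

A = 216 acres = 8.741 × 10^5 m²
ΔV = 642 ML = 6.42 × 10^5 m³
Δh = ΔV / (Sy × A) = 6.42 × 10^5 m³ / (0.22 × 8.741 × 10^5 m²) = 3.338 m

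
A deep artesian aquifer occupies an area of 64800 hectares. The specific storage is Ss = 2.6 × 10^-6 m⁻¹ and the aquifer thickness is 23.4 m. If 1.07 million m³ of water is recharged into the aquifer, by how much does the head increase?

S = Ss × b = 2.6 × 10^-6 m⁻¹ × 23.4 m = 6.084 × 10^-5
A = 64800 hectares = 6.48 × 10^8 m²
ΔV = 1.07 million m³ = 1.07 × 10^6 m³
Δh = ΔV / (S × A) = 1.07 × 10^6 m³ / (6.084 × 10^-5 × 6.48 × 10^8 m²) = 27.14 m

Δh ≈ 27.1 m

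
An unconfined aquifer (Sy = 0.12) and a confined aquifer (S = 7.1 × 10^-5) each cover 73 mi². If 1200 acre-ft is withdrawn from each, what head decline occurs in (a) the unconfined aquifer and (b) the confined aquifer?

Δh_u ≈ 0.0652 m; Δh_c ≈ 110 m

A = 73 mi² = 1.891 × 10^8 m²
ΔV = 1200 acre-ft = 1.48 × 10^6 m³
Unconfined: Δh_u = ΔV/(Sy·A) = 1.48 × 10^6/(0.12 × 1.891 × 10^8) = 0.06524 m
Confined: Δh_c = ΔV/(S·A) = 1.48 × 10^6/(7.1 × 10^-5 × 1.891 × 10^8) = 110.3 m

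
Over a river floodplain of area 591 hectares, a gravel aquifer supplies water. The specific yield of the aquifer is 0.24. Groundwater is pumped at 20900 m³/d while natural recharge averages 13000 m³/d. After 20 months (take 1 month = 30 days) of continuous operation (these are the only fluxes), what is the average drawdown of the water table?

A = 591 hectares = 5.91 × 10^6 m²
Net abstraction = 20900 − 13000 = 7900 m³/d
t = 20 months = 600 d
ΔV = Q × t = 7900 m³/d × 600 d = 4.74 × 10^6 m³
Δh = ΔV / (Sy × A) = 4.74 × 10^6 / (0.24 × 5.91 × 10^6) = 3.342 m

Δh ≈ 3.34 m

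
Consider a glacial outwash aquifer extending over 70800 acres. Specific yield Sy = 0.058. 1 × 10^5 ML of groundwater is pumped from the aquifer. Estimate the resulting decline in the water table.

A = 70800 acres = 2.865 × 10^8 m²
ΔV = 1 × 10^5 ML = 1 × 10^8 m³
Δh = ΔV / (Sy × A) = 1 × 10^8 m³ / (0.058 × 2.865 × 10^8 m²) = 6.018 m

Δh ≈ 6.02 m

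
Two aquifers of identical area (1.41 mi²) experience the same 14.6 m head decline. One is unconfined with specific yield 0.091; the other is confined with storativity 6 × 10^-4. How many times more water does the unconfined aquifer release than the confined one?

A = 1.41 mi² = 3.652 × 10^6 m²
Unconfined: ΔV_u = Sy × A × Δh = 0.091 × 3.652 × 10^6 × 14.6 = 4.852 × 10^6 m³
Confined: ΔV_c = S × A × Δh = 6 × 10^-4 × 3.652 × 10^6 × 14.6 = 31990 m³
Ratio = ΔV_u / ΔV_c = Sy / S = 0.091 / 6 × 10^-4 = 151.7

ΔV_u / ΔV_c ≈ 152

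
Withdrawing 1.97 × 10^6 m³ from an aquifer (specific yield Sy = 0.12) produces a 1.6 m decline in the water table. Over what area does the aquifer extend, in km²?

A = ΔV / (Sy × Δh) = 1.97 × 10^6 / (0.12 × 1.6) = 1.026 × 10^7 m²
A = 1.026 × 10^7 m² = 10.26 km²

A ≈ 10.3 km²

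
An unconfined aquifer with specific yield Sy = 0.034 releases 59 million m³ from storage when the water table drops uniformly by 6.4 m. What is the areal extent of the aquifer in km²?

ΔV = 59 million m³ = 5.9 × 10^7 m³
A = ΔV / (Sy × Δh) = 5.9 × 10^7 / (0.034 × 6.4) = 2.711 × 10^8 m²
A = 2.711 × 10^8 m² = 271.1 km²

A ≈ 271 km²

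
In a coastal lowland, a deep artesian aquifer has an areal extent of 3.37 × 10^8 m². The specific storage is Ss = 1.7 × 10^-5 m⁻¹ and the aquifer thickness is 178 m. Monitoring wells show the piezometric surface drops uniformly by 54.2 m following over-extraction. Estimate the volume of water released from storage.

S = Ss × b = 1.7 × 10^-5 m⁻¹ × 178 m = 3.026 × 10^-3
ΔV = S × A × Δh = 0.003026 × 3.37 × 10^8 m² × 54.2 m = 5.527 × 10^7 m³

ΔV ≈ 5.53 × 10^7 m³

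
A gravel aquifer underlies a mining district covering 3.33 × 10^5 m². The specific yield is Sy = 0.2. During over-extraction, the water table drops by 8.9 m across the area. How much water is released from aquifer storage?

ΔV ≈ 5.93 × 10^5 m³

ΔV = Sy × A × Δh = 0.2 × 3.33 × 10^5 m² × 8.9 m = 5.927 × 10^5 m³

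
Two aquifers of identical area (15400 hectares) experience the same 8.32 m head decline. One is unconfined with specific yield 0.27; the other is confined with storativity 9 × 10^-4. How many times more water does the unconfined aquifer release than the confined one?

ΔV_u / ΔV_c ≈ 300

A = 15400 hectares = 1.54 × 10^8 m²
Unconfined: ΔV_u = Sy × A × Δh = 0.27 × 1.54 × 10^8 × 8.32 = 3.459 × 10^8 m³
Confined: ΔV_c = S × A × Δh = 9 × 10^-4 × 1.54 × 10^8 × 8.32 = 1.153 × 10^6 m³
Ratio = ΔV_u / ΔV_c = Sy / S = 0.27 / 9 × 10^-4 = 300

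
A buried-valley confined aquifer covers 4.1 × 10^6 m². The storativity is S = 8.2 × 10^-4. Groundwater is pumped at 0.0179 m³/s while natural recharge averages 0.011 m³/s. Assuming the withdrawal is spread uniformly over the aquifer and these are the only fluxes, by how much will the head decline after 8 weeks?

Net abstraction = 0.0179 − 0.011 = 0.0069 m³/s
Q_net = 0.0069 m³/s = 596.2 m³/d
t = 8 weeks = 56 d
ΔV = Q × t = 596.2 m³/d × 56 d = 33380 m³
Δh = ΔV / (S × A) = 33380 / (8.2 × 10^-4 × 4.1 × 10^6) = 9.93 m

Δh ≈ 9.93 m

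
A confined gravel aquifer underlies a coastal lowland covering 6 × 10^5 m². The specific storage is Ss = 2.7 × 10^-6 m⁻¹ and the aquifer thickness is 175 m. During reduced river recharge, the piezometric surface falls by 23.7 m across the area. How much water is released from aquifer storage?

ΔV ≈ 6720 m³

S = Ss × b = 2.7 × 10^-6 m⁻¹ × 175 m = 4.725 × 10^-4
ΔV = S × A × Δh = 4.725 × 10^-4 × 6 × 10^5 m² × 23.7 m = 6719 m³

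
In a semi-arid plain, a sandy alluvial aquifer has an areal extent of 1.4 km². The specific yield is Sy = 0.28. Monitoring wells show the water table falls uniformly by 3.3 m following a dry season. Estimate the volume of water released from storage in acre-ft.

A = 1.4 km² = 1.4 × 10^6 m²
ΔV = Sy × A × Δh = 0.28 × 1.4 × 10^6 m² × 3.3 m = 1.294 × 10^6 m³
ΔV = 1.294 × 10^6 m³ = 1049 acre-ft

ΔV ≈ 1050 acre-ft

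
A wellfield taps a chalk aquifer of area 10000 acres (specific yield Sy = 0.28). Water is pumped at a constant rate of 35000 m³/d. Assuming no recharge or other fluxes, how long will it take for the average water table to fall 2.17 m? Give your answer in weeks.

A = 10000 acres = 4.047 × 10^7 m²
ΔV = Sy × A × Δh = 0.28 × 4.047 × 10^7 × 2.17 = 2.459 × 10^7 m³
t = ΔV / Q = 2.459 × 10^7 m³ / 35000 m³/d = 702.5 d
t = 702.5 d ≈ 100.4 weeks

t ≈ 100 weeks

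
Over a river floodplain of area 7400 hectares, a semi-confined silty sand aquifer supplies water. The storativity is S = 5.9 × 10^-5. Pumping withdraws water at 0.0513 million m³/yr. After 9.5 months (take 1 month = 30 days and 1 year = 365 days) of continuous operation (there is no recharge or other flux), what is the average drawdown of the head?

Δh ≈ 9.17 m

A = 7400 hectares = 7.4 × 10^7 m²
Q = 0.0513 million m³/yr = 140.5 m³/d
t = 9.5 months = 285 d
ΔV = Q × t = 140.5 m³/d × 285 d = 40060 m³
Δh = ΔV / (S × A) = 40060 / (5.9 × 10^-5 × 7.4 × 10^7) = 9.175 m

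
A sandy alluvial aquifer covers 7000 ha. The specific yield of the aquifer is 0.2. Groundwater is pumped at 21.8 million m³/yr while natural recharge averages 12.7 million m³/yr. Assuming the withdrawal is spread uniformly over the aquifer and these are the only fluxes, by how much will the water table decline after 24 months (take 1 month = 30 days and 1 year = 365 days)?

A = 7000 ha = 7 × 10^7 m²
Net abstraction = 21.8 − 12.7 = 9.1 million m³/yr
Q_net = 9.1 million m³/yr = 24930 m³/d
t = 24 months = 720 d
ΔV = Q × t = 24930 m³/d × 720 d = 1.795 × 10^7 m³
Δh = ΔV / (Sy × A) = 1.795 × 10^7 / (0.2 × 7 × 10^7) = 1.282 m

Δh ≈ 1.28 m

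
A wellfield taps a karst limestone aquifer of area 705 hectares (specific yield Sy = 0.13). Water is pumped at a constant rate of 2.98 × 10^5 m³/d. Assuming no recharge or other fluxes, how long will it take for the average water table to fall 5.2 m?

A = 705 hectares = 7.05 × 10^6 m²
ΔV = Sy × A × Δh = 0.13 × 7.05 × 10^6 × 5.2 = 4.766 × 10^6 m³
t = ΔV / Q = 4.766 × 10^6 m³ / 2.98 × 10^5 m³/d = 15.99 d

t ≈ 16 days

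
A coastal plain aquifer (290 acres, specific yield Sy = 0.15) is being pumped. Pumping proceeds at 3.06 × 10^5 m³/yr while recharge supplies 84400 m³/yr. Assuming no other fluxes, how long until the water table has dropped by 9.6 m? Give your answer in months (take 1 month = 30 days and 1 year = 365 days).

t ≈ 92.8 months

A = 290 acres = 1.174 × 10^6 m²
ΔV = Sy × A × Δh = 0.15 × 1.174 × 10^6 × 9.6 = 1.69 × 10^6 m³
Net withdrawal = 3.06 × 10^5 − 84400 = 2.216 × 10^5 m³/yr = 607.1 m³/d
t = ΔV / Q = 1.69 × 10^6 m³ / 607.1 m³/d = 2784 d
t = 2784 d ≈ 92.79 months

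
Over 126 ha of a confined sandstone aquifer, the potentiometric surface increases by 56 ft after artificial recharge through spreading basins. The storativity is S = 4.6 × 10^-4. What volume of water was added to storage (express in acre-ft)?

A = 126 ha = 1.26 × 10^6 m²
Δh = 56 ft = 17.07 m
ΔV = S × A × Δh = 4.6 × 10^-4 × 1.26 × 10^6 m² × 17.07 m = 9893 m³
ΔV = 9893 m³ = 8.02 acre-ft

ΔV ≈ 8.02 acre-ft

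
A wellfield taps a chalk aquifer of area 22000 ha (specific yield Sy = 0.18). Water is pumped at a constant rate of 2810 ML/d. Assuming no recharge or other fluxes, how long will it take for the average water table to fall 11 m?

t ≈ 155 days

A = 22000 ha = 2.2 × 10^8 m²
ΔV = Sy × A × Δh = 0.18 × 2.2 × 10^8 × 11 = 4.356 × 10^8 m³
Q = 2810 ML/d = 2.81 × 10^6 m³/d
t = ΔV / Q = 4.356 × 10^8 m³ / 2.81 × 10^6 m³/d = 155 d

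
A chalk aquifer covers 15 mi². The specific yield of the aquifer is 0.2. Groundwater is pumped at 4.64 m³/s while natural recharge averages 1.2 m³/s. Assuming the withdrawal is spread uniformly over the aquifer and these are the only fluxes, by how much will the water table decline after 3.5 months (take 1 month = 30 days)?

A = 15 mi² = 3.885 × 10^7 m²
Net abstraction = 4.64 − 1.2 = 3.44 m³/s
Q_net = 3.44 m³/s = 2.972 × 10^5 m³/d
t = 3.5 months = 105 d
ΔV = Q × t = 2.972 × 10^5 m³/d × 105 d = 3.121 × 10^7 m³
Δh = ΔV / (Sy × A) = 3.121 × 10^7 / (0.2 × 3.885 × 10^7) = 4.016 m

Δh ≈ 4.02 m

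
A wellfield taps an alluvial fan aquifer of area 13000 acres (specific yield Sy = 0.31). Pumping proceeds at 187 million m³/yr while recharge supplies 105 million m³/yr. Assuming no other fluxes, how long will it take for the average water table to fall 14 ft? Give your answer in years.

t ≈ 0.849 years

A = 13000 acres = 5.261 × 10^7 m²
Δh = 14 ft = 4.267 m
ΔV = Sy × A × Δh = 0.31 × 5.261 × 10^7 × 4.267 = 6.959 × 10^7 m³
Net withdrawal = 187 − 105 = 82 million m³/yr = 2.247 × 10^5 m³/d
t = ΔV / Q = 6.959 × 10^7 m³ / 2.247 × 10^5 m³/d = 309.8 d
t = 309.8 d ≈ 0.8487 years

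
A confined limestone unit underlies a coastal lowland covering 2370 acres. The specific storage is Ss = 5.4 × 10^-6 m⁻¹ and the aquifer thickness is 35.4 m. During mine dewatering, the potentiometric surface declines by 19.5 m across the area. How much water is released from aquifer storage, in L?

ΔV ≈ 3.58 × 10^7 L

S = Ss × b = 5.4 × 10^-6 m⁻¹ × 35.4 m = 1.912 × 10^-4
A = 2370 acres = 9.591 × 10^6 m²
ΔV = S × A × Δh = 1.912 × 10^-4 × 9.591 × 10^6 m² × 19.5 m = 35750 m³
ΔV = 35750 m³ = 3.575 × 10^7 L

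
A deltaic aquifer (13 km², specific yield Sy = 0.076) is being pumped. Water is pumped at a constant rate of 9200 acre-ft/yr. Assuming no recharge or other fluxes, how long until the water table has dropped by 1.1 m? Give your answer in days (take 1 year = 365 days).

A = 13 km² = 1.3 × 10^7 m²
ΔV = Sy × A × Δh = 0.076 × 1.3 × 10^7 × 1.1 = 1.087 × 10^6 m³
Q = 9200 acre-ft/yr = 31090 m³/d
t = ΔV / Q = 1.087 × 10^6 m³ / 31090 m³/d = 34.96 d

t ≈ 35 days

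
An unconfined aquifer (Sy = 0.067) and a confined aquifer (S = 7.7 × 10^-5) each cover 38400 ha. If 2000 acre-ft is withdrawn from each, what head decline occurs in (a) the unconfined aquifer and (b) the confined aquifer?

A = 38400 ha = 3.84 × 10^8 m²
ΔV = 2000 acre-ft = 2.467 × 10^6 m³
Unconfined: Δh_u = ΔV/(Sy·A) = 2.467 × 10^6/(0.067 × 3.84 × 10^8) = 0.09589 m
Confined: Δh_c = ΔV/(S·A) = 2.467 × 10^6/(7.7 × 10^-5 × 3.84 × 10^8) = 83.43 m

Δh_u ≈ 0.0959 m; Δh_c ≈ 83.4 m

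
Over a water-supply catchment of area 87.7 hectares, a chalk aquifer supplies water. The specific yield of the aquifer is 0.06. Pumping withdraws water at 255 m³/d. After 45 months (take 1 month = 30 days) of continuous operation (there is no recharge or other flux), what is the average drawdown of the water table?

A = 87.7 hectares = 8.77 × 10^5 m²
t = 45 months = 1350 d
ΔV = Q × t = 255 m³/d × 1350 d = 3.442 × 10^5 m³
Δh = ΔV / (Sy × A) = 3.442 × 10^5 / (0.06 × 8.77 × 10^5) = 6.542 m

Δh ≈ 6.54 m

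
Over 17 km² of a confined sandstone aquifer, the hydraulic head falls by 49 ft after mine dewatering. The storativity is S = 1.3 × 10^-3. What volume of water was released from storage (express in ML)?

ΔV ≈ 330 ML

A = 17 km² = 1.7 × 10^7 m²
Δh = 49 ft = 14.94 m
ΔV = S × A × Δh = 0.0013 × 1.7 × 10^7 m² × 14.94 m = 3.301 × 10^5 m³
ΔV = 3.301 × 10^5 m³ = 330.1 ML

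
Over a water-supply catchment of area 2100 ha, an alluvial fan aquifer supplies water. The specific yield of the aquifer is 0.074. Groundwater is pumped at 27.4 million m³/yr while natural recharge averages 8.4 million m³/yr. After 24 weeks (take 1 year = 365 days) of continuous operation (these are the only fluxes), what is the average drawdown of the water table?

A = 2100 ha = 2.1 × 10^7 m²
Net abstraction = 27.4 − 8.4 = 19 million m³/yr
Q_net = 19 million m³/yr = 52050 m³/d
t = 24 weeks = 168 d
ΔV = Q × t = 52050 m³/d × 168 d = 8.745 × 10^6 m³
Δh = ΔV / (Sy × A) = 8.745 × 10^6 / (0.074 × 2.1 × 10^7) = 5.628 m

Δh ≈ 5.63 m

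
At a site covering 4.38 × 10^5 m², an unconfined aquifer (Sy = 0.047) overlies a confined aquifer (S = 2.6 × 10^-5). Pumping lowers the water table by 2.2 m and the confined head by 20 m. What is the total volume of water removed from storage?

ΔV ≈ 45500 m³

Unconfined: ΔV_u = Sy × A × Δh_u = 0.047 × 4.38 × 10^5 × 2.2 = 45290 m³
Confined: ΔV_c = S × A × Δh_c = 2.6 × 10^-5 × 4.38 × 10^5 × 20 = 227.8 m³
Total ΔV = 45290 + 227.8 = 45520 m³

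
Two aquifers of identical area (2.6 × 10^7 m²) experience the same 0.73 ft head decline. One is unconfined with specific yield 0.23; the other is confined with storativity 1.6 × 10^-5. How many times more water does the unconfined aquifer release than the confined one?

Δh = 0.73 ft = 0.2225 m
Unconfined: ΔV_u = Sy × A × Δh = 0.23 × 2.6 × 10^7 × 0.2225 = 1.331 × 10^6 m³
Confined: ΔV_c = S × A × Δh = 1.6 × 10^-5 × 2.6 × 10^7 × 0.2225 = 92.56 m³
Ratio = ΔV_u / ΔV_c = Sy / S = 0.23 / 1.6 × 10^-5 = 14380

ΔV_u / ΔV_c ≈ 14400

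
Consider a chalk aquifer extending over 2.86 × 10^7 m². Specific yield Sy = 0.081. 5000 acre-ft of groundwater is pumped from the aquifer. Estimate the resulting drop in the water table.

ΔV = 5000 acre-ft = 6.167 × 10^6 m³
Δh = ΔV / (Sy × A) = 6.167 × 10^6 m³ / (0.081 × 2.86 × 10^7 m²) = 2.662 m

Δh ≈ 2.66 m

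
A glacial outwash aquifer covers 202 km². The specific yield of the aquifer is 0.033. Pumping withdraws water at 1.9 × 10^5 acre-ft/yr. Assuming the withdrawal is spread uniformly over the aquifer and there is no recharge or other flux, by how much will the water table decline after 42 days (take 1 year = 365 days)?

A = 202 km² = 2.02 × 10^8 m²
Q = 1.9 × 10^5 acre-ft/yr = 6.421 × 10^5 m³/d
ΔV = Q × t = 6.421 × 10^5 m³/d × 42 d = 2.697 × 10^7 m³
Δh = ΔV / (Sy × A) = 2.697 × 10^7 / (0.033 × 2.02 × 10^8) = 4.046 m

Δh ≈ 4.05 m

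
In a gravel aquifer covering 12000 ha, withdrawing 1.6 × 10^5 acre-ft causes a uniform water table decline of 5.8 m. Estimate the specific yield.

Sy ≈ 0.28

A = 12000 ha = 1.2 × 10^8 m²
ΔV = 1.6 × 10^5 acre-ft = 1.974 × 10^8 m³
Sy = ΔV / (A × Δh) = 1.974 × 10^8 m³ / (1.2 × 10^8 m² × 5.8 m) = 0.2836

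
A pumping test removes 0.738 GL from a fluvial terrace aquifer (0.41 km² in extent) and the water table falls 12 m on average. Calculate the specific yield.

A = 0.41 km² = 4.1 × 10^5 m²
ΔV = 0.738 GL = 7.38 × 10^5 m³
Sy = ΔV / (A × Δh) = 7.38 × 10^5 m³ / (4.1 × 10^5 m² × 12 m) = 0.15

Sy ≈ 0.15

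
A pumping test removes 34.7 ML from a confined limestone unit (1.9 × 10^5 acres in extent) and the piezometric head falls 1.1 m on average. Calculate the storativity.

S ≈ 4.1 × 10^-5

A = 1.9 × 10^5 acres = 7.689 × 10^8 m²
ΔV = 34.7 ML = 34700 m³
S = ΔV / (A × Δh) = 34700 m³ / (7.689 × 10^8 m² × 1.1 m) = 4.103 × 10^-5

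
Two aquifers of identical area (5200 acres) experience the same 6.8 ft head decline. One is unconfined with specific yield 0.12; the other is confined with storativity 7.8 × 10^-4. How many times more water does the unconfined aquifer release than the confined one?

A = 5200 acres = 2.104 × 10^7 m²
Δh = 6.8 ft = 2.073 m
Unconfined: ΔV_u = Sy × A × Δh = 0.12 × 2.104 × 10^7 × 2.073 = 5.234 × 10^6 m³
Confined: ΔV_c = S × A × Δh = 7.8 × 10^-4 × 2.104 × 10^7 × 2.073 = 34020 m³
Ratio = ΔV_u / ΔV_c = Sy / S = 0.12 / 7.8 × 10^-4 = 153.8

ΔV_u / ΔV_c ≈ 154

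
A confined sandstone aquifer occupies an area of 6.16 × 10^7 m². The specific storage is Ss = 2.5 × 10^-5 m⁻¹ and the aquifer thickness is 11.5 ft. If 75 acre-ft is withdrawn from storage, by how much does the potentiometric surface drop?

Δh ≈ 17.1 m

b = 11.5 ft = 3.505 m
S = Ss × b = 2.5 × 10^-5 m⁻¹ × 3.505 m = 8.763 × 10^-5
ΔV = 75 acre-ft = 92510 m³
Δh = ΔV / (S × A) = 92510 m³ / (8.763 × 10^-5 × 6.16 × 10^7 m²) = 17.14 m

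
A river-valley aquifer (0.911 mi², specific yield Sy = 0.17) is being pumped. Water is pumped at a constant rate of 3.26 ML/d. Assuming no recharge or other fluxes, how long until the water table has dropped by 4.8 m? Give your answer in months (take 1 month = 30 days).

t ≈ 19.7 months

A = 0.911 mi² = 2.359 × 10^6 m²
ΔV = Sy × A × Δh = 0.17 × 2.359 × 10^6 × 4.8 = 1.925 × 10^6 m³
Q = 3.26 ML/d = 3260 m³/d
t = ΔV / Q = 1.925 × 10^6 m³ / 3260 m³/d = 590.6 d
t = 590.6 d ≈ 19.69 months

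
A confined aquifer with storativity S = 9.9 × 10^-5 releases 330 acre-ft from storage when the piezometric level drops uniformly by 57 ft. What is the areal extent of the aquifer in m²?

A ≈ 2.37 × 10^8 m²

Δh = 57 ft = 17.37 m
ΔV = 330 acre-ft = 4.07 × 10^5 m³
A = ΔV / (S × Δh) = 4.07 × 10^5 / (9.9 × 10^-5 × 17.37) = 2.367 × 10^8 m²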